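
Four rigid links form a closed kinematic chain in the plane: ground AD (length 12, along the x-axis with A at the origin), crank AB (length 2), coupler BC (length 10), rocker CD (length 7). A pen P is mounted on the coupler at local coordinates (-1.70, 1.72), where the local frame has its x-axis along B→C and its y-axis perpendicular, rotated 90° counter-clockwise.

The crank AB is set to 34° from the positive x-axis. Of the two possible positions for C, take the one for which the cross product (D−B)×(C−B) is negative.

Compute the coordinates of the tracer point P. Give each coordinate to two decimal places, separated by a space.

A=(0,0), D=(12.00,0)
B = A + 2.00·(cos34°, sin34°) = (1.6581, 1.1184)
|BD| = 10.4022
circle(B,10.00) ∩ circle(D,7.00): a=7.6525, h=6.4373
  candidates: C₊=(9.9583,6.6956) cross=66.962; C₋=(8.5741,-6.1044) cross=-66.962
  mode - wants cross < 0 → take C=(8.5741,-6.1044) (cross=-66.962)
ex = (C−B)/|BC| = (0.6916,-0.7223); ey = (0.7223,0.6916)
P = B + -1.70·ex + 1.72·ey = (1.7247,3.5358)

1.72 3.54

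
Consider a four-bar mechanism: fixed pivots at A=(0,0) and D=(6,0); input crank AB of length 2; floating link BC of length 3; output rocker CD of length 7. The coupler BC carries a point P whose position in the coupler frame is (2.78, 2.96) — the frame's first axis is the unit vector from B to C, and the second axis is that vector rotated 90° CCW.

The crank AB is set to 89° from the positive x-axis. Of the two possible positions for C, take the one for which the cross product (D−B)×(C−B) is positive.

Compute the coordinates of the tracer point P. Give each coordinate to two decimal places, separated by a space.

-1.93 5.55

A=(0,0), D=(6.00,0)
B = A + 2.00·(cos89°, sin89°) = (0.0349, 1.9997)
|BD| = 6.2914
circle(B,3.00) ∩ circle(D,7.00): a=-0.0333, h=2.9998
  candidates: C₊=(0.9568,4.8545) cross=18.873; C₋=(-0.9501,-0.8340) cross=-18.873
  mode + wants cross > 0 → take C=(0.9568,4.8545) (cross=18.873)
ex = (C−B)/|BC| = (0.3073,0.9516); ey = (-0.9516,0.3073)
P = B + 2.78·ex + 2.96·ey = (-1.9275,5.5548)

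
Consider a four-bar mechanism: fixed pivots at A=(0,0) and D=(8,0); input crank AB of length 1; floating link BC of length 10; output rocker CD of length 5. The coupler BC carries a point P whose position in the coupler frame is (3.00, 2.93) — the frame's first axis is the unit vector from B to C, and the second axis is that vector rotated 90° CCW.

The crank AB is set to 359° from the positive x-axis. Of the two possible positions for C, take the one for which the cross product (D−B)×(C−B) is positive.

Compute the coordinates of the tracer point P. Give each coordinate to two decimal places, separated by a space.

A=(0,0), D=(8.00,0)
B = A + 1.00·(cos359°, sin359°) = (0.9998, -0.0175)
|BD| = 7.0002
circle(B,10.00) ∩ circle(D,5.00): a=8.8571, h=4.6424
  candidates: C₊=(9.8453,4.6470) cross=32.498; C₋=(9.8685,-4.6378) cross=-32.498
  mode + wants cross > 0 → take C=(9.8453,4.6470) (cross=32.498)
ex = (C−B)/|BC| = (0.8845,0.4664); ey = (-0.4664,0.8845)
P = B + 3.00·ex + 2.93·ey = (2.2868,3.9736)

2.29 3.97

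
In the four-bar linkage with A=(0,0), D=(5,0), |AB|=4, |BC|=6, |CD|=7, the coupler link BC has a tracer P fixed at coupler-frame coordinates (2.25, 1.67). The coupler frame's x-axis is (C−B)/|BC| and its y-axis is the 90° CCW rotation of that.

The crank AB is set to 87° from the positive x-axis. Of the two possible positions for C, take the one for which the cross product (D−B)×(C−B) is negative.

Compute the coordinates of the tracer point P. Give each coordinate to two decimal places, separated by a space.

A=(0,0), D=(5.00,0)
B = A + 4.00·(cos87°, sin87°) = (0.2093, 3.9945)
|BD| = 6.2375
circle(B,6.00) ∩ circle(D,7.00): a=2.0767, h=5.6292
  candidates: C₊=(5.4092,6.9880) cross=35.112; C₋=(-1.8006,-1.6588) cross=-35.112
  mode - wants cross < 0 → take C=(-1.8006,-1.6588) (cross=-35.112)
ex = (C−B)/|BC| = (-0.3350,-0.9422); ey = (0.9422,-0.3350)
P = B + 2.25·ex + 1.67·ey = (1.0291,1.3151)

1.03 1.32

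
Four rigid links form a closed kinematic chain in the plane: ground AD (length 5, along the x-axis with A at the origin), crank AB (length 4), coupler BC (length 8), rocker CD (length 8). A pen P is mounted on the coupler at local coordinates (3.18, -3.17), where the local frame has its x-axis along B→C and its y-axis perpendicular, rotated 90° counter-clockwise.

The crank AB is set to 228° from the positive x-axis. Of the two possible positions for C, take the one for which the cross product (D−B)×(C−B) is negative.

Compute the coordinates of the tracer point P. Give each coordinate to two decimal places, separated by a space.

-2.11 -7.43

A=(0,0), D=(5.00,0)
B = A + 4.00·(cos228°, sin228°) = (-2.6765, -2.9726)
|BD| = 8.2320
circle(B,8.00) ∩ circle(D,8.00): a=4.1160, h=6.8599
  candidates: C₊=(-1.3154,4.9108) cross=56.471; C₋=(3.6389,-7.8834) cross=-56.471
  mode - wants cross < 0 → take C=(3.6389,-7.8834) (cross=-56.471)
ex = (C−B)/|BC| = (0.7894,-0.6138); ey = (0.6138,0.7894)
P = B + 3.18·ex + -3.17·ey = (-2.1120,-7.4271)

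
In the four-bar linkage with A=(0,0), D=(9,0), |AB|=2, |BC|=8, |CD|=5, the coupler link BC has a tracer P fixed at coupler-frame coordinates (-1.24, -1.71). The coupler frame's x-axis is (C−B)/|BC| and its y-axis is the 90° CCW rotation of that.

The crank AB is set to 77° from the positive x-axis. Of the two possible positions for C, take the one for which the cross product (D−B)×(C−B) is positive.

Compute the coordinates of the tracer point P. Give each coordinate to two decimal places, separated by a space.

-0.08 -0.10

A=(0,0), D=(9.00,0)
B = A + 2.00·(cos77°, sin77°) = (0.4499, 1.9487)
|BD| = 8.7694
circle(B,8.00) ∩ circle(D,5.00): a=6.6083, h=4.5089
  candidates: C₊=(7.8950,4.8764) cross=39.540; C₋=(5.8910,-3.9159) cross=-39.540
  mode + wants cross > 0 → take C=(7.8950,4.8764) (cross=39.540)
ex = (C−B)/|BC| = (0.9306,0.3660); ey = (-0.3660,0.9306)
P = B + -1.24·ex + -1.71·ey = (-0.0783,-0.0964)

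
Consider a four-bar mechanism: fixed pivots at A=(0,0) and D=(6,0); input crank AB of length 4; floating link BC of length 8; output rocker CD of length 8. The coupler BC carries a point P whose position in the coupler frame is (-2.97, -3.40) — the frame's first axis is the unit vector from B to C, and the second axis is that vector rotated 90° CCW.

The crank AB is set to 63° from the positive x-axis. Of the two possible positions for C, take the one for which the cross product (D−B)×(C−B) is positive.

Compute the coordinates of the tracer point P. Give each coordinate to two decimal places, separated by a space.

0.90 -0.86

A=(0,0), D=(6.00,0)
B = A + 4.00·(cos63°, sin63°) = (1.8160, 3.5640)
|BD| = 5.4962
circle(B,8.00) ∩ circle(D,8.00): a=2.7481, h=7.5132
  candidates: C₊=(8.7799,7.5015) cross=41.294; C₋=(-0.9639,-3.9374) cross=-41.294
  mode + wants cross > 0 → take C=(8.7799,7.5015) (cross=41.294)
ex = (C−B)/|BC| = (0.8705,0.4922); ey = (-0.4922,0.8705)
P = B + -2.97·ex + -3.40·ey = (0.9040,-0.8574)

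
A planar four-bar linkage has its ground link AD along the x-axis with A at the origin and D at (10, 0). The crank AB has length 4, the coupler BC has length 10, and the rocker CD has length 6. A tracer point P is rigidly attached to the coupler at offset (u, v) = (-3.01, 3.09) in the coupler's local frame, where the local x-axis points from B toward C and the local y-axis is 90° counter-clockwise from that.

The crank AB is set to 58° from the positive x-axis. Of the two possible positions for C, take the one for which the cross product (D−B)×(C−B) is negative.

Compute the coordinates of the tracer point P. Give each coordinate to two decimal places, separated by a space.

3.29 7.54

A=(0,0), D=(10.00,0)
B = A + 4.00·(cos58°, sin58°) = (2.1197, 3.3922)
|BD| = 8.5794
circle(B,10.00) ∩ circle(D,6.00): a=8.0196, h=5.9738
  candidates: C₊=(11.8477,5.7084) cross=51.252; C₋=(7.1238,-5.2657) cross=-51.252
  mode - wants cross < 0 → take C=(7.1238,-5.2657) (cross=-51.252)
ex = (C−B)/|BC| = (0.5004,-0.8658); ey = (0.8658,0.5004)
P = B + -3.01·ex + 3.09·ey = (3.2887,7.5445)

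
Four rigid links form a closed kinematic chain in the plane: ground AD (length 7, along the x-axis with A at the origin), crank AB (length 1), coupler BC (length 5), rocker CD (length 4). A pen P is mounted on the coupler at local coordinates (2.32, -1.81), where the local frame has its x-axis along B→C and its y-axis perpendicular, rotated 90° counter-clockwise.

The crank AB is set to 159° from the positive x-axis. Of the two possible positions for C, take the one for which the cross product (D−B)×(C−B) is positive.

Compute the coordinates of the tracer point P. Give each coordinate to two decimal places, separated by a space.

1.90 -0.44

A=(0,0), D=(7.00,0)
B = A + 1.00·(cos159°, sin159°) = (-0.9336, 0.3584)
|BD| = 7.9417
circle(B,5.00) ∩ circle(D,4.00): a=4.5375, h=2.1003
  candidates: C₊=(3.6940,2.2518) cross=16.680; C₋=(3.5045,-1.9446) cross=-16.680
  mode + wants cross > 0 → take C=(3.6940,2.2518) (cross=16.680)
ex = (C−B)/|BC| = (0.9255,0.3787); ey = (-0.3787,0.9255)
P = B + 2.32·ex + -1.81·ey = (1.8991,-0.4383)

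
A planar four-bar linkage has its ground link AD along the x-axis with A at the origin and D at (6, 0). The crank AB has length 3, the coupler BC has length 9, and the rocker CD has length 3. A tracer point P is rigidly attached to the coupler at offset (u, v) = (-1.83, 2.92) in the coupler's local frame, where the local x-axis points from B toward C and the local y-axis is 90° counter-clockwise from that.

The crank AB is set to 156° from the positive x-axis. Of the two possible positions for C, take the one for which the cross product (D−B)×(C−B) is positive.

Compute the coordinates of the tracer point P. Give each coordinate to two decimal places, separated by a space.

A=(0,0), D=(6.00,0)
B = A + 3.00·(cos156°, sin156°) = (-2.7406, 1.2202)
|BD| = 8.8254
circle(B,9.00) ∩ circle(D,3.00): a=8.4918, h=2.9814
  candidates: C₊=(6.0819,2.9989) cross=26.312; C₋=(5.2574,-2.9066) cross=-26.312
  mode + wants cross > 0 → take C=(6.0819,2.9989) (cross=26.312)
ex = (C−B)/|BC| = (0.9803,0.1976); ey = (-0.1976,0.9803)
P = B + -1.83·ex + 2.92·ey = (-5.1116,3.7210)

-5.11 3.72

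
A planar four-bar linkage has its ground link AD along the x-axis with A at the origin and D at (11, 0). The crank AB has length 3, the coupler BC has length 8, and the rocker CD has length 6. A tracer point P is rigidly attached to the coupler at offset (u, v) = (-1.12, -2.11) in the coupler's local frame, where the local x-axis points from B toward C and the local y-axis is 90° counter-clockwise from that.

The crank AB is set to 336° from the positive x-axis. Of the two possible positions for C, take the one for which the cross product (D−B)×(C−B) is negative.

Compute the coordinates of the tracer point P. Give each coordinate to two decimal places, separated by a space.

0.62 -2.32

A=(0,0), D=(11.00,0)
B = A + 3.00·(cos336°, sin336°) = (2.7406, -1.2202)
|BD| = 8.3490
circle(B,8.00) ∩ circle(D,6.00): a=5.8514, h=5.4554
  candidates: C₊=(7.7318,5.0318) cross=45.547; C₋=(9.3265,-5.7619) cross=-45.547
  mode - wants cross < 0 → take C=(9.3265,-5.7619) (cross=-45.547)
ex = (C−B)/|BC| = (0.8232,-0.5677); ey = (0.5677,0.8232)
P = B + -1.12·ex + -2.11·ey = (0.6208,-2.3214)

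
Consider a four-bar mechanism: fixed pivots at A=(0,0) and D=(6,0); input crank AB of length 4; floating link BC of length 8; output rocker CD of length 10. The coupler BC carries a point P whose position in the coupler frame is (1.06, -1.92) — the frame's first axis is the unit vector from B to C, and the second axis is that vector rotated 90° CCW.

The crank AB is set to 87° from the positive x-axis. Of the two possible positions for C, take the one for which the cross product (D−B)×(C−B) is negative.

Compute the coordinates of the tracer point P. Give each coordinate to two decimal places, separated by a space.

-1.98 3.95

A=(0,0), D=(6.00,0)
B = A + 4.00·(cos87°, sin87°) = (0.2093, 3.9945)
|BD| = 7.0348
circle(B,8.00) ∩ circle(D,10.00): a=0.9587, h=7.9424
  candidates: C₊=(5.5083,9.9879) cross=55.873; C₋=(-3.5114,-3.0876) cross=-55.873
  mode - wants cross < 0 → take C=(-3.5114,-3.0876) (cross=-55.873)
ex = (C−B)/|BC| = (-0.4651,-0.8853); ey = (0.8853,-0.4651)
P = B + 1.06·ex + -1.92·ey = (-1.9834,3.9491)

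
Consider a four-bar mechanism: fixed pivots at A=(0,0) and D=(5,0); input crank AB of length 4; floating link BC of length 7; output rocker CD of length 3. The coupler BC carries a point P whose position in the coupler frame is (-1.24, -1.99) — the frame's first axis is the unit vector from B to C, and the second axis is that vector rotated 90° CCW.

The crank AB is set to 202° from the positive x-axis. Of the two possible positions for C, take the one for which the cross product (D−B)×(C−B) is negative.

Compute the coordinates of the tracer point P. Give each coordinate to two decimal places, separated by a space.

A=(0,0), D=(5.00,0)
B = A + 4.00·(cos202°, sin202°) = (-3.7087, -1.4984)
|BD| = 8.8367
circle(B,7.00) ∩ circle(D,3.00): a=6.6816, h=2.0870
  candidates: C₊=(2.5222,1.6914) cross=18.442; C₋=(3.2300,-2.4222) cross=-18.442
  mode - wants cross < 0 → take C=(3.2300,-2.4222) (cross=-18.442)
ex = (C−B)/|BC| = (0.9913,-0.1320); ey = (0.1320,0.9913)
P = B + -1.24·ex + -1.99·ey = (-5.2005,-3.3074)

-5.20 -3.31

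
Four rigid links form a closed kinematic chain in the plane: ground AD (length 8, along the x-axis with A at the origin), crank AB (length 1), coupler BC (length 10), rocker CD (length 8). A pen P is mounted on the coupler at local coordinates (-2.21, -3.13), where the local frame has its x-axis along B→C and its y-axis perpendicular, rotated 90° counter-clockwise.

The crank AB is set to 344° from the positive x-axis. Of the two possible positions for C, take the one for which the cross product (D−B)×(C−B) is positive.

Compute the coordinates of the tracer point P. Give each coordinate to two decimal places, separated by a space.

2.25 -3.89

A=(0,0), D=(8.00,0)
B = A + 1.00·(cos344°, sin344°) = (0.9613, -0.2756)
|BD| = 7.0441
circle(B,10.00) ∩ circle(D,8.00): a=6.0774, h=7.9414
  candidates: C₊=(6.7232,7.8975) cross=55.940; C₋=(7.3447,-7.9731) cross=-55.940
  mode + wants cross > 0 → take C=(6.7232,7.8975) (cross=55.940)
ex = (C−B)/|BC| = (0.5762,0.8173); ey = (-0.8173,0.5762)
P = B + -2.21·ex + -3.13·ey = (2.2460,-3.8854)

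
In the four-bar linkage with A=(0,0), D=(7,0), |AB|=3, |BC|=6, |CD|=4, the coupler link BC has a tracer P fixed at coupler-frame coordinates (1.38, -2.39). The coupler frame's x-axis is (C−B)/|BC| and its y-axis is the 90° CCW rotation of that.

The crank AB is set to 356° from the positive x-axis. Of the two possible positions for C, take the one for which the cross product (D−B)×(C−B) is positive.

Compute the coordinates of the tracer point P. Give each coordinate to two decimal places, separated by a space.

5.65 -0.95

A=(0,0), D=(7.00,0)
B = A + 3.00·(cos356°, sin356°) = (2.9927, -0.2093)
|BD| = 4.0128
circle(B,6.00) ∩ circle(D,4.00): a=4.4984, h=3.9704
  candidates: C₊=(7.2779,3.9903) cross=15.932; C₋=(7.6921,-3.9397) cross=-15.932
  mode + wants cross > 0 → take C=(7.2779,3.9903) (cross=15.932)
ex = (C−B)/|BC| = (0.7142,0.6999); ey = (-0.6999,0.7142)
P = B + 1.38·ex + -2.39·ey = (5.6511,-0.9503)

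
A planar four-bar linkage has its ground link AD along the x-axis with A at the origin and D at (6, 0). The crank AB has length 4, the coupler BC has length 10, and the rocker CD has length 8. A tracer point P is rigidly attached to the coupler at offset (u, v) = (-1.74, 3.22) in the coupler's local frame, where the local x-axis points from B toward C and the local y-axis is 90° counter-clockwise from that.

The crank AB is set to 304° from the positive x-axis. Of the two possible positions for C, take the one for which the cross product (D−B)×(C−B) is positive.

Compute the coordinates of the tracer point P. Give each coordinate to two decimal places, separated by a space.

A=(0,0), D=(6.00,0)
B = A + 4.00·(cos304°, sin304°) = (2.2368, -3.3162)
|BD| = 5.0158
circle(B,10.00) ∩ circle(D,8.00): a=6.0965, h=7.9267
  candidates: C₊=(1.5702,6.6616) cross=39.759; C₋=(12.0514,-5.2326) cross=-39.759
  mode + wants cross > 0 → take C=(1.5702,6.6616) (cross=39.759)
ex = (C−B)/|BC| = (-0.0667,0.9978); ey = (-0.9978,-0.0667)
P = B + -1.74·ex + 3.22·ey = (-0.8601,-5.2669)

-0.86 -5.27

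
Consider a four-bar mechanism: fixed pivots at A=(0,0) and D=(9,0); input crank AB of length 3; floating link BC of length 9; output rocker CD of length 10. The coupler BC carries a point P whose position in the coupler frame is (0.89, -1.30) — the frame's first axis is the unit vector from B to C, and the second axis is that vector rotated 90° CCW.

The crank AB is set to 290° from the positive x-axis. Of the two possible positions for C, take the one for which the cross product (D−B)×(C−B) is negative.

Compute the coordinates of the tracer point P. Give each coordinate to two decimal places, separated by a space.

0.59 -4.33

A=(0,0), D=(9.00,0)
B = A + 3.00·(cos290°, sin290°) = (1.0261, -2.8191)
|BD| = 8.4576
circle(B,9.00) ∩ circle(D,10.00): a=3.1055, h=8.4472
  candidates: C₊=(1.1384,6.1802) cross=71.443; C₋=(6.7696,-9.7481) cross=-71.443
  mode - wants cross < 0 → take C=(6.7696,-9.7481) (cross=-71.443)
ex = (C−B)/|BC| = (0.6382,-0.7699); ey = (0.7699,0.6382)
P = B + 0.89·ex + -1.30·ey = (0.5932,-4.3339)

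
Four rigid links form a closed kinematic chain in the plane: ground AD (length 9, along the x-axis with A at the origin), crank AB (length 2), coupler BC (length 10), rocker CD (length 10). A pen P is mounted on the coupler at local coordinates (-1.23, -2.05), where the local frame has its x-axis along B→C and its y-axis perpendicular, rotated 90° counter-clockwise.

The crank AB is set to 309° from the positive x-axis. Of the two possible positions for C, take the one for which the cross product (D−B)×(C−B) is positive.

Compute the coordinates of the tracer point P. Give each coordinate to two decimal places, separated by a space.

3.01 -3.18

A=(0,0), D=(9.00,0)
B = A + 2.00·(cos309°, sin309°) = (1.2586, -1.5543)
|BD| = 7.8959
circle(B,10.00) ∩ circle(D,10.00): a=3.9479, h=9.1877
  candidates: C₊=(3.3207,8.2308) cross=72.545; C₋=(6.9379,-9.7851) cross=-72.545
  mode + wants cross > 0 → take C=(3.3207,8.2308) (cross=72.545)
ex = (C−B)/|BC| = (0.2062,0.9785); ey = (-0.9785,0.2062)
P = B + -1.23·ex + -2.05·ey = (3.0109,-3.1806)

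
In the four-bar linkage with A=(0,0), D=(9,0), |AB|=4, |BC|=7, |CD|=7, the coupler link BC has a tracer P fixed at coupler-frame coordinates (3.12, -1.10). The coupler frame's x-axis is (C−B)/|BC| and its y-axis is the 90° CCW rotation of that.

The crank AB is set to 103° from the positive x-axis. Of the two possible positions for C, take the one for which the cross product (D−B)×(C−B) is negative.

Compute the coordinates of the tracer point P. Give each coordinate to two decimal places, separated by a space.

A=(0,0), D=(9.00,0)
B = A + 4.00·(cos103°, sin103°) = (-0.8998, 3.8975)
|BD| = 10.6394
circle(B,7.00) ∩ circle(D,7.00): a=5.3197, h=4.5498
  candidates: C₊=(5.7168,6.1823) cross=48.407; C₋=(2.3834,-2.2848) cross=-48.407
  mode - wants cross < 0 → take C=(2.3834,-2.2848) (cross=-48.407)
ex = (C−B)/|BC| = (0.4690,-0.8832); ey = (0.8832,0.4690)
P = B + 3.12·ex + -1.10·ey = (-0.4079,0.6260)

-0.41 0.63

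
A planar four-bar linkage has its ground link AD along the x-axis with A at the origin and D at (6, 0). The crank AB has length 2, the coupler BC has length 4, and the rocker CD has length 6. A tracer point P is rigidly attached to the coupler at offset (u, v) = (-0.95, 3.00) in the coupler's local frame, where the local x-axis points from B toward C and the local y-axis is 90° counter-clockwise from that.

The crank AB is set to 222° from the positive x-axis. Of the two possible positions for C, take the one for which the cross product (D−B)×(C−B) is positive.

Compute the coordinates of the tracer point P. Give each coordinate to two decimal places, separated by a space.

-4.58 -0.75

A=(0,0), D=(6.00,0)
B = A + 2.00·(cos222°, sin222°) = (-1.4863, -1.3383)
|BD| = 7.6050
circle(B,4.00) ∩ circle(D,6.00): a=2.4876, h=3.1324
  candidates: C₊=(0.4112,2.1830) cross=23.822; C₋=(1.5137,-3.9841) cross=-23.822
  mode + wants cross > 0 → take C=(0.4112,2.1830) (cross=23.822)
ex = (C−B)/|BC| = (0.4744,0.8803); ey = (-0.8803,0.4744)
P = B + -0.95·ex + 3.00·ey = (-4.5779,-0.7514)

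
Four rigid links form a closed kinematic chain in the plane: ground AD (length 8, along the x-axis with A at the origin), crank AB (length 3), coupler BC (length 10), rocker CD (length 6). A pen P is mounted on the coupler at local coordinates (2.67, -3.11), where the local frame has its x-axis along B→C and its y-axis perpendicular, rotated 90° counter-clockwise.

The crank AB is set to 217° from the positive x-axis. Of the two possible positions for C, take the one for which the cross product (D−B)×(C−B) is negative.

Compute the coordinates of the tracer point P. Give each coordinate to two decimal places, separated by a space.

-1.22 -5.73

A=(0,0), D=(8.00,0)
B = A + 3.00·(cos217°, sin217°) = (-2.3959, -1.8054)
|BD| = 10.5515
circle(B,10.00) ∩ circle(D,6.00): a=8.3085, h=5.5650
  candidates: C₊=(4.8379,5.0991) cross=58.719; C₋=(6.7423,-5.8667) cross=-58.719
  mode - wants cross < 0 → take C=(6.7423,-5.8667) (cross=-58.719)
ex = (C−B)/|BC| = (0.9138,-0.4061); ey = (0.4061,0.9138)
P = B + 2.67·ex + -3.11·ey = (-1.2191,-5.7318)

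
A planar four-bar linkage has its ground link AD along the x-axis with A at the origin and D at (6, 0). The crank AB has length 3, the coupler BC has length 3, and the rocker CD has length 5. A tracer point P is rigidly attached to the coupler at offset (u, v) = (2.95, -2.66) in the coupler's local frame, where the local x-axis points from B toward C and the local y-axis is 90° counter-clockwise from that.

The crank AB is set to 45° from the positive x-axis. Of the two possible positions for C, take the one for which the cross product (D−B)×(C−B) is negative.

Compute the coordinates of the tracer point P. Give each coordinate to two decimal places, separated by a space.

A=(0,0), D=(6.00,0)
B = A + 3.00·(cos45°, sin45°) = (2.1213, 2.1213)
|BD| = 4.4209
circle(B,3.00) ∩ circle(D,5.00): a=0.4008, h=2.9731
  candidates: C₊=(3.8996,4.5374) cross=13.144; C₋=(1.0464,-0.6795) cross=-13.144
  mode - wants cross < 0 → take C=(1.0464,-0.6795) (cross=-13.144)
ex = (C−B)/|BC| = (-0.3583,-0.9336); ey = (0.9336,-0.3583)
P = B + 2.95·ex + -2.66·ey = (-1.4191,0.3203)

-1.42 0.32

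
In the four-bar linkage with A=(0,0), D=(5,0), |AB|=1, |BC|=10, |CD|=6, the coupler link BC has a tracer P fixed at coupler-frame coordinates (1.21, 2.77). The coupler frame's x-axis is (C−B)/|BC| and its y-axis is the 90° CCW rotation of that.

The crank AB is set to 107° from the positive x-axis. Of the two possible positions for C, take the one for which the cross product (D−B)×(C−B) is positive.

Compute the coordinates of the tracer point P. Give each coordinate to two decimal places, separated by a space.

A=(0,0), D=(5.00,0)
B = A + 1.00·(cos107°, sin107°) = (-0.2924, 0.9563)
|BD| = 5.3781
circle(B,10.00) ∩ circle(D,6.00): a=8.6391, h=5.0364
  candidates: C₊=(9.1046,4.3763) cross=27.086; C₋=(7.3135,-5.5360) cross=-27.086
  mode + wants cross > 0 → take C=(9.1046,4.3763) (cross=27.086)
ex = (C−B)/|BC| = (0.9397,0.3420); ey = (-0.3420,0.9397)
P = B + 1.21·ex + 2.77·ey = (-0.1027,3.9731)

-0.10 3.97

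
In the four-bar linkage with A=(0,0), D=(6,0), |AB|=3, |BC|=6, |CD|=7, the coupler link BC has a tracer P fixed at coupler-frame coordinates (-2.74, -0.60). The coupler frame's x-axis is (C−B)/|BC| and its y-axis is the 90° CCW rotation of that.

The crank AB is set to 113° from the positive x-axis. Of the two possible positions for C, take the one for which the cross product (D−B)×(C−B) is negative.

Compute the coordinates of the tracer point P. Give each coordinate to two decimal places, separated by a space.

A=(0,0), D=(6.00,0)
B = A + 3.00·(cos113°, sin113°) = (-1.1722, 2.7615)
|BD| = 7.6855
circle(B,6.00) ∩ circle(D,7.00): a=2.9970, h=5.1979
  candidates: C₊=(3.4923,6.5354) cross=39.948; C₋=(-0.2431,-3.1661) cross=-39.948
  mode - wants cross < 0 → take C=(-0.2431,-3.1661) (cross=-39.948)
ex = (C−B)/|BC| = (0.1549,-0.9879); ey = (0.9879,0.1549)
P = B + -2.74·ex + -0.60·ey = (-2.1893,5.3755)

-2.19 5.38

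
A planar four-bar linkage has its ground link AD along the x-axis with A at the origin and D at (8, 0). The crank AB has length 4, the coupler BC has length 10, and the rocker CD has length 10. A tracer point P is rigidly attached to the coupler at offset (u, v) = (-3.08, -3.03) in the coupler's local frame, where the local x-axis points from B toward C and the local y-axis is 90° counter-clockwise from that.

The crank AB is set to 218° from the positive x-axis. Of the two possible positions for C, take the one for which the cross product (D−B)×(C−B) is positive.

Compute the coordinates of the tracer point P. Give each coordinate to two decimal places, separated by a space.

-1.52 -6.46

A=(0,0), D=(8.00,0)
B = A + 4.00·(cos218°, sin218°) = (-3.1520, -2.4626)
|BD| = 11.4207
circle(B,10.00) ∩ circle(D,10.00): a=5.7104, h=8.2093
  candidates: C₊=(0.6538,6.7848) cross=93.756; C₋=(4.1941,-9.2475) cross=-93.756
  mode + wants cross > 0 → take C=(0.6538,6.7848) (cross=93.756)
ex = (C−B)/|BC| = (0.3806,0.9247); ey = (-0.9247,0.3806)
P = B + -3.08·ex + -3.03·ey = (-1.5223,-6.4640)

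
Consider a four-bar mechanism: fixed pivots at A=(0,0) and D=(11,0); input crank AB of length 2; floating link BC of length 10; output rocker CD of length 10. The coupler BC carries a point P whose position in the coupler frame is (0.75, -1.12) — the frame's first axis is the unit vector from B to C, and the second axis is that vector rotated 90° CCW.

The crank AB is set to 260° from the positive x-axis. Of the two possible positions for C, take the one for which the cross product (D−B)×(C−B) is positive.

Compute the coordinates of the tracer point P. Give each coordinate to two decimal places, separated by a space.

0.99 -1.77

A=(0,0), D=(11.00,0)
B = A + 2.00·(cos260°, sin260°) = (-0.3473, -1.9696)
|BD| = 11.5170
circle(B,10.00) ∩ circle(D,10.00): a=5.7585, h=8.1756
  candidates: C₊=(3.9282,7.0703) cross=94.158; C₋=(6.7245,-9.0399) cross=-94.158
  mode + wants cross > 0 → take C=(3.9282,7.0703) (cross=94.158)
ex = (C−B)/|BC| = (0.4275,0.9040); ey = (-0.9040,0.4275)
P = B + 0.75·ex + -1.12·ey = (0.9858,-1.7705)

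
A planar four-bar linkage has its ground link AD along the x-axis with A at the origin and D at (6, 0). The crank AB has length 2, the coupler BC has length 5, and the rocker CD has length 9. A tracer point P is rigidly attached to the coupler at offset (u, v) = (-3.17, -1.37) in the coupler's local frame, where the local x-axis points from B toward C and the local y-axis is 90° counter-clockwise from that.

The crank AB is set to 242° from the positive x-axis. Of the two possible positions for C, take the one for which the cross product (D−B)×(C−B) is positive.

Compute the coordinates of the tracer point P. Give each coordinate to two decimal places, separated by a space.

A=(0,0), D=(6.00,0)
B = A + 2.00·(cos242°, sin242°) = (-0.9389, -1.7659)
|BD| = 7.1601
circle(B,5.00) ∩ circle(D,9.00): a=-0.3305, h=4.9891
  candidates: C₊=(-2.4897,2.9875) cross=35.722; C₋=(-0.0288,-6.6824) cross=-35.722
  mode + wants cross > 0 → take C=(-2.4897,2.9875) (cross=35.722)
ex = (C−B)/|BC| = (-0.3101,0.9507); ey = (-0.9507,-0.3101)
P = B + -3.17·ex + -1.37·ey = (1.3467,-4.3547)

1.35 -4.35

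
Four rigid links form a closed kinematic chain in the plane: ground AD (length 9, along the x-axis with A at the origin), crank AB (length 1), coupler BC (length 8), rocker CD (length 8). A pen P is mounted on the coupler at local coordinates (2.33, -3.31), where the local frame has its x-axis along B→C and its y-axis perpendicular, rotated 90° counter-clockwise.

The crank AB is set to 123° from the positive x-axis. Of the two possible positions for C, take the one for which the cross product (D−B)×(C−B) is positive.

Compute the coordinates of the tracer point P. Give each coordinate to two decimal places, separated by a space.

3.48 0.37

A=(0,0), D=(9.00,0)
B = A + 1.00·(cos123°, sin123°) = (-0.5446, 0.8387)
|BD| = 9.5814
circle(B,8.00) ∩ circle(D,8.00): a=4.7907, h=6.4070
  candidates: C₊=(4.7885,6.8017) cross=61.388; C₋=(3.6669,-5.9630) cross=-61.388
  mode + wants cross > 0 → take C=(4.7885,6.8017) (cross=61.388)
ex = (C−B)/|BC| = (0.6666,0.7454); ey = (-0.7454,0.6666)
P = B + 2.33·ex + -3.31·ey = (3.4758,0.3688)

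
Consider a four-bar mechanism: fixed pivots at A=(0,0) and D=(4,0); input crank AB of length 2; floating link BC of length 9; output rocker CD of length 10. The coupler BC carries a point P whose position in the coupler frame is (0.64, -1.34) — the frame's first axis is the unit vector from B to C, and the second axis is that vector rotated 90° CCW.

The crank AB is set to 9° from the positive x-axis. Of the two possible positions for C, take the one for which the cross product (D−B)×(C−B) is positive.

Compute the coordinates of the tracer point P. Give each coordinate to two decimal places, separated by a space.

3.11 1.28

A=(0,0), D=(4.00,0)
B = A + 2.00·(cos9°, sin9°) = (1.9754, 0.3129)
|BD| = 2.0487
circle(B,9.00) ∩ circle(D,10.00): a=-3.6129, h=8.2430
  candidates: C₊=(-0.3362,9.0109) cross=16.887; C₋=(-2.8540,-7.2817) cross=-16.887
  mode + wants cross > 0 → take C=(-0.3362,9.0109) (cross=16.887)
ex = (C−B)/|BC| = (-0.2568,0.9665); ey = (-0.9665,-0.2568)
P = B + 0.64·ex + -1.34·ey = (3.1060,1.2756)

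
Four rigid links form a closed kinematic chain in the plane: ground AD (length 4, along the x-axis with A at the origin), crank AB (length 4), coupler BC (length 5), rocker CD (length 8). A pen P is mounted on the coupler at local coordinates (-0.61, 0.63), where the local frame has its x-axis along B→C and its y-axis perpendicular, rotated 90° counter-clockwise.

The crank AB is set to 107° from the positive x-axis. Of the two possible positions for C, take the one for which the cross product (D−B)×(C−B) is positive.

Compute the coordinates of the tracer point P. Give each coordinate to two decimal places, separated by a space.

A=(0,0), D=(4.00,0)
B = A + 4.00·(cos107°, sin107°) = (-1.1695, 3.8252)
|BD| = 6.4309
circle(B,5.00) ∩ circle(D,8.00): a=0.1832, h=4.9966
  candidates: C₊=(1.9499,7.7329) cross=32.133; C₋=(-3.9944,-0.3003) cross=-32.133
  mode + wants cross > 0 → take C=(1.9499,7.7329) (cross=32.133)
ex = (C−B)/|BC| = (0.6239,0.7815); ey = (-0.7815,0.6239)
P = B + -0.61·ex + 0.63·ey = (-2.0424,3.7415)

-2.04 3.74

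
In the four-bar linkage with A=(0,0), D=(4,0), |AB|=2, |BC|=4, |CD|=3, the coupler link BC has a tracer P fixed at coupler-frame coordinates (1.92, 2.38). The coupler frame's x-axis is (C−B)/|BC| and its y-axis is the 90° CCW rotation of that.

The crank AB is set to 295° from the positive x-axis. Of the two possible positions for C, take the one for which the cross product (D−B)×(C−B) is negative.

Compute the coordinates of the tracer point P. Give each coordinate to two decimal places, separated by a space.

A=(0,0), D=(4.00,0)
B = A + 2.00·(cos295°, sin295°) = (0.8452, -1.8126)
|BD| = 3.6384
circle(B,4.00) ∩ circle(D,3.00): a=2.7812, h=2.8749
  candidates: C₊=(1.8245,2.0657) cross=10.460; C₋=(4.6889,-2.9198) cross=-10.460
  mode - wants cross < 0 → take C=(4.6889,-2.9198) (cross=-10.460)
ex = (C−B)/|BC| = (0.9609,-0.2768); ey = (0.2768,0.9609)
P = B + 1.92·ex + 2.38·ey = (3.3490,-0.0571)

3.35 -0.06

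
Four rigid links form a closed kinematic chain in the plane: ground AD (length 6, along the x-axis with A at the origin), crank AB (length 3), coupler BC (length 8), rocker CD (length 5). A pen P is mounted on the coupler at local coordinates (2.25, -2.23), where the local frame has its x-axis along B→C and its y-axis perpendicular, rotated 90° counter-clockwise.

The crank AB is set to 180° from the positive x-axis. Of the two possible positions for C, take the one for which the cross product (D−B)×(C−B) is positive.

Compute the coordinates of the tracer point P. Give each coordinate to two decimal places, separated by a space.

0.11 -0.61

A=(0,0), D=(6.00,0)
B = A + 3.00·(cos180°, sin180°) = (-3.0000, 0.0000)
|BD| = 9.0000
circle(B,8.00) ∩ circle(D,5.00): a=6.6667, h=4.4222
  candidates: C₊=(3.6667,4.4222) cross=39.799; C₋=(3.6667,-4.4222) cross=-39.799
  mode + wants cross > 0 → take C=(3.6667,4.4222) (cross=39.799)
ex = (C−B)/|BC| = (0.8333,0.5528); ey = (-0.5528,0.8333)
P = B + 2.25·ex + -2.23·ey = (0.1077,-0.6146)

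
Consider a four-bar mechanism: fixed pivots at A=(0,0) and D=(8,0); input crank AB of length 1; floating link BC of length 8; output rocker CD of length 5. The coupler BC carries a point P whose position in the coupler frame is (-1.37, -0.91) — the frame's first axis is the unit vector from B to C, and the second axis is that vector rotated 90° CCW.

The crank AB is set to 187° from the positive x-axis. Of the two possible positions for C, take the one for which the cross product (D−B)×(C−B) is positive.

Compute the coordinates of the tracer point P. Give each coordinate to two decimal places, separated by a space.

A=(0,0), D=(8.00,0)
B = A + 1.00·(cos187°, sin187°) = (-0.9925, -0.1219)
|BD| = 8.9934
circle(B,8.00) ∩ circle(D,5.00): a=6.6649, h=4.4248
  candidates: C₊=(5.6118,4.3928) cross=39.793; C₋=(5.7318,-4.4559) cross=-39.793
  mode + wants cross > 0 → take C=(5.6118,4.3928) (cross=39.793)
ex = (C−B)/|BC| = (0.8255,0.5643); ey = (-0.5643,0.8255)
P = B + -1.37·ex + -0.91·ey = (-1.6100,-1.6463)

-1.61 -1.65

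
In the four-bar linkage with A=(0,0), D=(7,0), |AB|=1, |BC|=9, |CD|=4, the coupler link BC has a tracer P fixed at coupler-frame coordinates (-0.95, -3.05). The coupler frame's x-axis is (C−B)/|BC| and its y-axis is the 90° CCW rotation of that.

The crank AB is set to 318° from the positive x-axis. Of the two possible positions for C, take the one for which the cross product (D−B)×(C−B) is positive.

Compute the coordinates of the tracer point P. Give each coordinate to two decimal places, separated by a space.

1.37 -3.80

A=(0,0), D=(7.00,0)
B = A + 1.00·(cos318°, sin318°) = (0.7431, -0.6691)
|BD| = 6.2925
circle(B,9.00) ∩ circle(D,4.00): a=8.3111, h=3.4533
  candidates: C₊=(8.6399,3.6484) cross=21.730; C₋=(9.3744,-3.2191) cross=-21.730
  mode + wants cross > 0 → take C=(8.6399,3.6484) (cross=21.730)
ex = (C−B)/|BC| = (0.8774,0.4797); ey = (-0.4797,0.8774)
P = B + -0.95·ex + -3.05·ey = (1.3728,-3.8010)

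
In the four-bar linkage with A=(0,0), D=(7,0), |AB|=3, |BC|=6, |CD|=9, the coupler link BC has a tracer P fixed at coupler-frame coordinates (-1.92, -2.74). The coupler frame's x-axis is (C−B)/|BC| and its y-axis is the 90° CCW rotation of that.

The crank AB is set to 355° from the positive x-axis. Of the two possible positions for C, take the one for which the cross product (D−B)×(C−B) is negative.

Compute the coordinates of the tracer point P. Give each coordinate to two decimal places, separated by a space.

1.74 2.84

A=(0,0), D=(7.00,0)
B = A + 3.00·(cos355°, sin355°) = (2.9886, -0.2615)
|BD| = 4.0199
circle(B,6.00) ∩ circle(D,9.00): a=-3.5872, h=4.8096
  candidates: C₊=(-0.9038,4.3046) cross=19.334; C₋=(-0.2781,-5.2942) cross=-19.334
  mode - wants cross < 0 → take C=(-0.2781,-5.2942) (cross=-19.334)
ex = (C−B)/|BC| = (-0.5445,-0.8388); ey = (0.8388,-0.5445)
P = B + -1.92·ex + -2.74·ey = (1.7356,2.8408)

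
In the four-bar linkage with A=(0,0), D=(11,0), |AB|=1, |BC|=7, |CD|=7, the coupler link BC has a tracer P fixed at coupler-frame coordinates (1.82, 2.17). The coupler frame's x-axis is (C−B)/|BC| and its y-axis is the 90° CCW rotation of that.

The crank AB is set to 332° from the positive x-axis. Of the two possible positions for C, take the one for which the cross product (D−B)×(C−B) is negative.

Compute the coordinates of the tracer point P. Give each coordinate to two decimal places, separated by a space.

3.68 -0.03

A=(0,0), D=(11.00,0)
B = A + 1.00·(cos332°, sin332°) = (0.8829, -0.4695)
|BD| = 10.1279
circle(B,7.00) ∩ circle(D,7.00): a=5.0640, h=4.8328
  candidates: C₊=(5.7175,4.5929) cross=48.947; C₋=(6.1655,-5.0624) cross=-48.947
  mode - wants cross < 0 → take C=(6.1655,-5.0624) (cross=-48.947)
ex = (C−B)/|BC| = (0.7546,-0.6561); ey = (0.6561,0.7546)
P = B + 1.82·ex + 2.17·ey = (3.6802,-0.0260)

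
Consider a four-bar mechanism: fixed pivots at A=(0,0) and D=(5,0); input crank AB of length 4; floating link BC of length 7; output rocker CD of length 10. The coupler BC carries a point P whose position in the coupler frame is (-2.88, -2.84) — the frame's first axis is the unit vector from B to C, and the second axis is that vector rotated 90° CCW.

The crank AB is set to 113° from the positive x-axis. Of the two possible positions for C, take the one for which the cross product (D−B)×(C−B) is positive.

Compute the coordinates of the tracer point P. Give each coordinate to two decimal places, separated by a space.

-0.71 -0.27

A=(0,0), D=(5.00,0)
B = A + 4.00·(cos113°, sin113°) = (-1.5629, 3.6820)
|BD| = 7.5252
circle(B,7.00) ∩ circle(D,10.00): a=0.3740, h=6.9900
  candidates: C₊=(2.1834,9.5951) cross=52.601; C₋=(-4.6569,-2.5971) cross=-52.601
  mode + wants cross > 0 → take C=(2.1834,9.5951) (cross=52.601)
ex = (C−B)/|BC| = (0.5352,0.8447); ey = (-0.8447,0.5352)
P = B + -2.88·ex + -2.84·ey = (-0.7052,-0.2707)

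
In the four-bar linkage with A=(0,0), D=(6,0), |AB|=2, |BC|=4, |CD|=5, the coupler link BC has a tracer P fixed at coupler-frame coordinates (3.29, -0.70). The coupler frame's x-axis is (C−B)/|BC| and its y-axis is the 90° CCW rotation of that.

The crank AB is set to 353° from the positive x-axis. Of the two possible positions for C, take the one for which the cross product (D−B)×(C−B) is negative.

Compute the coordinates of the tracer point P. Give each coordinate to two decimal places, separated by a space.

A=(0,0), D=(6.00,0)
B = A + 2.00·(cos353°, sin353°) = (1.9851, -0.2437)
|BD| = 4.0223
circle(B,4.00) ∩ circle(D,5.00): a=0.8924, h=3.8992
  candidates: C₊=(2.6396,3.7024) cross=15.684; C₋=(3.1121,-4.0817) cross=-15.684
  mode - wants cross < 0 → take C=(3.1121,-4.0817) (cross=-15.684)
ex = (C−B)/|BC| = (0.2818,-0.9595); ey = (0.9595,0.2818)
P = B + 3.29·ex + -0.70·ey = (2.2404,-3.5977)

2.24 -3.60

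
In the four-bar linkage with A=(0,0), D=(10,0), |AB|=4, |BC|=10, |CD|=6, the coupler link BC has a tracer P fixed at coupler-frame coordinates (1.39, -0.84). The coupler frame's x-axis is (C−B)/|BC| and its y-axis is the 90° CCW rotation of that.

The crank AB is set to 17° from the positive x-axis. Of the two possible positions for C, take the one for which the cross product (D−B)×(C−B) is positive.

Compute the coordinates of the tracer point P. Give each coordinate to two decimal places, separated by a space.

A=(0,0), D=(10.00,0)
B = A + 4.00·(cos17°, sin17°) = (3.8252, 1.1695)
|BD| = 6.2846
circle(B,10.00) ∩ circle(D,6.00): a=8.2341, h=5.6744
  candidates: C₊=(12.9715,5.2125) cross=35.661; C₋=(10.8596,-5.9381) cross=-35.661
  mode + wants cross > 0 → take C=(12.9715,5.2125) (cross=35.661)
ex = (C−B)/|BC| = (0.9146,0.4043); ey = (-0.4043,0.9146)
P = B + 1.39·ex + -0.84·ey = (5.4362,0.9632)

5.44 0.96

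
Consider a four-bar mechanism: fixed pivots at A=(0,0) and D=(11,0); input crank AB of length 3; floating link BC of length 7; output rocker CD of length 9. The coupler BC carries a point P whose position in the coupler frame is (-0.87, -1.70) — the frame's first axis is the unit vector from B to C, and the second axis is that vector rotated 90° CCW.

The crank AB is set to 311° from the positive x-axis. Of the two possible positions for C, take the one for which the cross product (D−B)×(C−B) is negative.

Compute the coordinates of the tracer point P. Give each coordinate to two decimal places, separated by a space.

0.10 -2.65

A=(0,0), D=(11.00,0)
B = A + 3.00·(cos311°, sin311°) = (1.9682, -2.2641)
|BD| = 9.3113
circle(B,7.00) ∩ circle(D,9.00): a=2.9373, h=6.3539
  candidates: C₊=(3.2723,4.6133) cross=59.163; C₋=(6.3623,-7.7131) cross=-59.163
  mode - wants cross < 0 → take C=(6.3623,-7.7131) (cross=-59.163)
ex = (C−B)/|BC| = (0.6277,-0.7784); ey = (0.7784,0.6277)
P = B + -0.87·ex + -1.70·ey = (0.0987,-2.6541)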